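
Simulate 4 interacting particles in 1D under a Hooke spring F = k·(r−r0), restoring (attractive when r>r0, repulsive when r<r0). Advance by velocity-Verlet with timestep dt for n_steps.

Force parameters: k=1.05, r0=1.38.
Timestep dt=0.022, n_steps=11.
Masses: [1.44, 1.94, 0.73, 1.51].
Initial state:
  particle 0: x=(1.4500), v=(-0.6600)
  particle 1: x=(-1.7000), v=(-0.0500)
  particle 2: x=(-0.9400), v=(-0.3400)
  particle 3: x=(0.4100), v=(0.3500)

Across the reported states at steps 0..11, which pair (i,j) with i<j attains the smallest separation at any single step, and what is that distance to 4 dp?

step 0: x0=(1.4500) x1=(-1.7000) x2=(-0.9400) x3=(0.4100)
step 1: x0=(1.4350) x1=(-1.7009) x2=(-0.9469) x3=(0.4175)
step 2: x0=(1.4193) x1=(-1.7012) x2=(-0.9527) x3=(0.4247)
step 3: x0=(1.4026) x1=(-1.7011) x2=(-0.9574) x3=(0.4315)
step 4: x0=(1.3852) x1=(-1.7005) x2=(-0.9609) x3=(0.4379)
step 5: x0=(1.3670) x1=(-1.6994) x2=(-0.9633) x3=(0.4438)
step 6: x0=(1.3480) x1=(-1.6979) x2=(-0.9646) x3=(0.4494)
step 7: x0=(1.3282) x1=(-1.6958) x2=(-0.9648) x3=(0.4545)
step 8: x0=(1.3078) x1=(-1.6934) x2=(-0.9638) x3=(0.4592)
step 9: x0=(1.2866) x1=(-1.6904) x2=(-0.9618) x3=(0.4634)
step 10: x0=(1.2648) x1=(-1.6870) x2=(-0.9586) x3=(0.4672)
step 11: x0=(1.2423) x1=(-1.6832) x2=(-0.9544) x3=(0.4705)

pair (1,2), distance 0.7284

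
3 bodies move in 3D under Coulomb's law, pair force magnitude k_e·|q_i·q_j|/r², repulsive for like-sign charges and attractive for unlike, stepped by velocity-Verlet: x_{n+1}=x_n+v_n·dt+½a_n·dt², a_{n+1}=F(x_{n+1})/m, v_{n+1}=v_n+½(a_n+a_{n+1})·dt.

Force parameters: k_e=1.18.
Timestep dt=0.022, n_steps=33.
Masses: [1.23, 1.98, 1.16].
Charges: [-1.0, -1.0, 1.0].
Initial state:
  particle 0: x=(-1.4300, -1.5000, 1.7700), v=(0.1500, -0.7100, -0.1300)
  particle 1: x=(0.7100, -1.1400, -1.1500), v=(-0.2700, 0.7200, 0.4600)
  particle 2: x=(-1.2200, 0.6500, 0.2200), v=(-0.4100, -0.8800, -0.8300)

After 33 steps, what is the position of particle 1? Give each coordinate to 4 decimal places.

step 0: x0=(-1.4300, -1.5000, 1.7700) x1=(0.7100, -1.1400, -1.1500) x2=(-1.2200, 0.6500, 0.2200)
step 1: x0=(-1.4267, -1.5156, 1.7671) x1=(0.7041, -1.1241, -1.1399) x2=(-1.2290, 0.6306, 0.2017)
step 2: x0=(-1.4234, -1.5311, 1.7643) x1=(0.6981, -1.1083, -1.1298) x2=(-1.2380, 0.6111, 0.1835)
step 3: x0=(-1.4202, -1.5466, 1.7614) x1=(0.6921, -1.0924, -1.1197) x2=(-1.2469, 0.5915, 0.1653)
step 4: x0=(-1.4169, -1.5621, 1.7585) x1=(0.6862, -1.0765, -1.1095) x2=(-1.2558, 0.5718, 0.1471)
step 5: x0=(-1.4137, -1.5775, 1.7556) x1=(0.6802, -1.0605, -1.0994) x2=(-1.2647, 0.5521, 0.1289)
step 6: x0=(-1.4105, -1.5929, 1.7527) x1=(0.6742, -1.0445, -1.0893) x2=(-1.2735, 0.5322, 0.1107)
step 7: x0=(-1.4073, -1.6082, 1.7497) x1=(0.6682, -1.0286, -1.0792) x2=(-1.2823, 0.5123, 0.0925)
step 8: x0=(-1.4041, -1.6234, 1.7468) x1=(0.6621, -1.0125, -1.0691) x2=(-1.2910, 0.4922, 0.0744)
step 9: x0=(-1.4010, -1.6387, 1.7438) x1=(0.6561, -0.9965, -1.0590) x2=(-1.2997, 0.4721, 0.0562)
step 10: x0=(-1.3978, -1.6538, 1.7409) x1=(0.6501, -0.9804, -1.0489) x2=(-1.3084, 0.4519, 0.0381)
step 11: x0=(-1.3947, -1.6690, 1.7379) x1=(0.6440, -0.9643, -1.0388) x2=(-1.3170, 0.4316, 0.0200)
step 12: x0=(-1.3916, -1.6841, 1.7350) x1=(0.6379, -0.9482, -1.0287) x2=(-1.3255, 0.4112, 0.0019)
step 13: x0=(-1.3886, -1.6991, 1.7320) x1=(0.6318, -0.9321, -1.0186) x2=(-1.3340, 0.3907, -0.0162)
step 14: x0=(-1.3855, -1.7142, 1.7290) x1=(0.6257, -0.9159, -1.0085) x2=(-1.3425, 0.3701, -0.0342)
step 15: x0=(-1.3825, -1.7291, 1.7260) x1=(0.6195, -0.8997, -0.9984) x2=(-1.3508, 0.3495, -0.0523)
step 16: x0=(-1.3795, -1.7441, 1.7229) x1=(0.6133, -0.8834, -0.9883) x2=(-1.3592, 0.3287, -0.0703)
step 17: x0=(-1.3765, -1.7590, 1.7199) x1=(0.6072, -0.8672, -0.9782) x2=(-1.3674, 0.3079, -0.0884)
step 18: x0=(-1.3735, -1.7739, 1.7169) x1=(0.6009, -0.8509, -0.9682) x2=(-1.3756, 0.2870, -0.1064)
step 19: x0=(-1.3706, -1.7887, 1.7138) x1=(0.5947, -0.8346, -0.9581) x2=(-1.3837, 0.2660, -0.1244)
step 20: x0=(-1.3676, -1.8035, 1.7108) x1=(0.5884, -0.8182, -0.9480) x2=(-1.3918, 0.2449, -0.1424)
step 21: x0=(-1.3647, -1.8182, 1.7077) x1=(0.5821, -0.8018, -0.9379) x2=(-1.3998, 0.2237, -0.1604)
step 22: x0=(-1.3619, -1.8330, 1.7046) x1=(0.5758, -0.7854, -0.9278) x2=(-1.4077, 0.2024, -0.1783)
step 23: x0=(-1.3590, -1.8477, 1.7015) x1=(0.5694, -0.7690, -0.9177) x2=(-1.4155, 0.1810, -0.1963)
step 24: x0=(-1.3562, -1.8623, 1.6984) x1=(0.5631, -0.7525, -0.9077) x2=(-1.4233, 0.1596, -0.2142)
step 25: x0=(-1.3534, -1.8770, 1.6953) x1=(0.5566, -0.7360, -0.8976) x2=(-1.4310, 0.1381, -0.2321)
step 26: x0=(-1.3506, -1.8916, 1.6922) x1=(0.5502, -0.7195, -0.8875) x2=(-1.4385, 0.1165, -0.2500)
step 27: x0=(-1.3478, -1.9062, 1.6890) x1=(0.5437, -0.7030, -0.8774) x2=(-1.4460, 0.0948, -0.2679)
step 28: x0=(-1.3451, -1.9207, 1.6859) x1=(0.5371, -0.6864, -0.8674) x2=(-1.4534, 0.0730, -0.2858)
step 29: x0=(-1.3424, -1.9352, 1.6827) x1=(0.5306, -0.6698, -0.8573) x2=(-1.4608, 0.0512, -0.3036)
step 30: x0=(-1.3397, -1.9497, 1.6796) x1=(0.5240, -0.6531, -0.8473) x2=(-1.4680, 0.0292, -0.3214)
step 31: x0=(-1.3370, -1.9642, 1.6764) x1=(0.5173, -0.6364, -0.8372) x2=(-1.4751, 0.0072, -0.3392)
step 32: x0=(-1.3344, -1.9787, 1.6732) x1=(0.5106, -0.6197, -0.8271) x2=(-1.4821, -0.0148, -0.3570)
step 33: x0=(-1.3318, -1.9931, 1.6700) x1=(0.5038, -0.6030, -0.8171) x2=(-1.4890, -0.0370, -0.3748)

(0.5038, -0.6030, -0.8171)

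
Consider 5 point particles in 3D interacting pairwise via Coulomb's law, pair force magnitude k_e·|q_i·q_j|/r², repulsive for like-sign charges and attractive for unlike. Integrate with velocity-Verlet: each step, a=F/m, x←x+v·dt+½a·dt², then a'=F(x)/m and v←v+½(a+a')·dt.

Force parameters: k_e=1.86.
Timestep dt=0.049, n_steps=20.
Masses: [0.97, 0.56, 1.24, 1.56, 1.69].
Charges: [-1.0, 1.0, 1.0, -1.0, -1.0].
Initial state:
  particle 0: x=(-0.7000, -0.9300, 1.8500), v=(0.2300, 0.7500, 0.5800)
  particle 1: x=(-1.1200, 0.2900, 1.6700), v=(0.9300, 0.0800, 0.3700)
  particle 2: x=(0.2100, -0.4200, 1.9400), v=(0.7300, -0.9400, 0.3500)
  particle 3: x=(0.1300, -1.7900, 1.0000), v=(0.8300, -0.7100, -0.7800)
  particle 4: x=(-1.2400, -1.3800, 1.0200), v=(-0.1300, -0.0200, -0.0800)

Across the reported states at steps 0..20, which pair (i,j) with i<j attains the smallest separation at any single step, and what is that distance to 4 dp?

pair (0,1), distance 0.3122

step 0: x0=(-0.7000, -0.9300, 1.8500) x1=(-1.1200, 0.2900, 1.6700) x2=(0.2100, -0.4200, 1.9400) x3=(0.1300, -1.7900, 1.0000) x4=(-1.2400, -1.3800, 1.0200)
step 1: x0=(-0.6870, -0.8895, 1.8805) x1=(-1.0749, 0.2908, 1.6875) x2=(0.2446, -0.4680, 1.9566) x3=(0.1716, -1.8248, 0.9617) x4=(-1.2473, -1.3807, 1.0155)
step 2: x0=(-0.6702, -0.8419, 1.9147) x1=(-1.0308, 0.2853, 1.7040) x2=(0.2767, -0.5195, 1.9719) x3=(0.2150, -1.8594, 0.9235) x4=(-1.2561, -1.3809, 1.0102)
step 3: x0=(-0.6493, -0.7873, 1.9519) x1=(-0.9875, 0.2732, 1.7196) x2=(0.3059, -0.5744, 1.9862) x3=(0.2598, -1.8940, 0.8853) x4=(-1.2662, -1.3805, 1.0042)
step 4: x0=(-0.6242, -0.7262, 1.9915) x1=(-0.9448, 0.2539, 1.7347) x2=(0.3319, -0.6321, 1.9993) x3=(0.3060, -1.9283, 0.8472) x4=(-1.2775, -1.3796, 0.9977)
step 5: x0=(-0.5948, -0.6589, 2.0328) x1=(-0.9025, 0.2268, 1.7495) x2=(0.3545, -0.6923, 2.0115) x3=(0.3533, -1.9625, 0.8093) x4=(-1.2897, -1.3781, 0.9908)
step 6: x0=(-0.5612, -0.5856, 2.0749) x1=(-0.8602, 0.1910, 1.7648) x2=(0.3736, -0.7543, 2.0227) x3=(0.4016, -1.9964, 0.7717) x4=(-1.3026, -1.3761, 0.9838)
step 7: x0=(-0.5242, -0.5064, 2.1166) x1=(-0.8170, 0.1454, 1.7817) x2=(0.3892, -0.8175, 2.0331) x3=(0.4509, -2.0301, 0.7344) x4=(-1.3161, -1.3734, 0.9767)
step 8: x0=(-0.4848, -0.4211, 2.1565) x1=(-0.7719, 0.0882, 1.8020) x2=(0.4017, -0.8814, 2.0429) x3=(0.5009, -2.0634, 0.6975) x4=(-1.3300, -1.3702, 0.9697)
step 9: x0=(-0.4450, -0.3293, 2.1923) x1=(-0.7224, 0.0174, 1.8289) x2=(0.4117, -0.9456, 2.0520) x3=(0.5515, -2.0965, 0.6610) x4=(-1.3443, -1.3664, 0.9630)
step 10: x0=(-0.4085, -0.2300, 2.2200) x1=(-0.6643, -0.0686, 1.8689) x2=(0.4196, -1.0098, 2.0606) x3=(0.6027, -2.1293, 0.6249) x4=(-1.3586, -1.3620, 0.9565)
step 11: x0=(-0.3808, -0.1246, 2.2322) x1=(-0.5891, -0.1679, 1.9347) x2=(0.4263, -1.0740, 2.0684) x3=(0.6544, -2.1617, 0.5894) x4=(-1.3730, -1.3570, 0.9504)
step 12: x0=(-0.3706, -0.0243, 2.2170) x1=(-0.4839, -0.2599, 2.0464) x2=(0.4325, -1.1386, 2.0755) x3=(0.7064, -2.1939, 0.5545) x4=(-1.3874, -1.3515, 0.9449)
step 13: x0=(-0.3758, 0.0395, 2.1768) x1=(-0.3533, -0.2891, 2.2007) x2=(0.4387, -1.2038, 2.0816) x3=(0.7588, -2.2258, 0.5201) x4=(-1.4015, -1.3457, 0.9398)
step 14: x0=(-0.3767, 0.0605, 2.1403) x1=(-0.2319, -0.2432, 2.3482) x2=(0.4450, -1.2700, 2.0864) x3=(0.8115, -2.2574, 0.4863) x4=(-1.4156, -1.3397, 0.9353)
step 15: x0=(-0.3654, 0.0584, 2.1200) x1=(-0.1325, -0.1556, 2.4682) x2=(0.4514, -1.3374, 2.0895) x3=(0.8645, -2.2887, 0.4532) x4=(-1.4295, -1.3336, 0.9311)
step 16: x0=(-0.3427, 0.0463, 2.1160) x1=(-0.0534, -0.0492, 2.5612) x2=(0.4575, -1.4058, 2.0909) x3=(0.9177, -2.3199, 0.4207) x4=(-1.4434, -1.3274, 0.9273)
step 17: x0=(-0.3103, 0.0309, 2.1258) x1=(0.0095, 0.0638, 2.6313) x2=(0.4631, -1.4748, 2.0907) x3=(0.9711, -2.3510, 0.3887) x4=(-1.4573, -1.3213, 0.9238)
step 18: x0=(-0.2700, 0.0158, 2.1472) x1=(0.0592, 0.1772, 2.6824) x2=(0.4680, -1.5442, 2.0889) x3=(1.0248, -2.3818, 0.3573) x4=(-1.4711, -1.3153, 0.9206)
step 19: x0=(-0.2231, 0.0030, 2.1784) x1=(0.0985, 0.2869, 2.7175) x2=(0.4724, -1.6137, 2.0857) x3=(1.0787, -2.4126, 0.3265) x4=(-1.4849, -1.3093, 0.9176)
step 20: x0=(-0.1708, -0.0064, 2.2178) x1=(0.1292, 0.3905, 2.7392) x2=(0.4761, -1.6832, 2.0812) x3=(1.1327, -2.4433, 0.2961) x4=(-1.4988, -1.3035, 0.9148)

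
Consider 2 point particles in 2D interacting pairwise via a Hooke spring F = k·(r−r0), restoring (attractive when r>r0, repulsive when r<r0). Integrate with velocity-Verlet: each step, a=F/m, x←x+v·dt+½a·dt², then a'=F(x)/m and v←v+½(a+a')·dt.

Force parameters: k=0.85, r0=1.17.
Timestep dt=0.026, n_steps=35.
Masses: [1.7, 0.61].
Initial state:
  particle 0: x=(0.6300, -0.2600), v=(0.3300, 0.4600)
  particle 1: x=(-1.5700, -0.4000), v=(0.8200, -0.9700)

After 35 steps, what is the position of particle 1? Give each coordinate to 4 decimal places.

(-0.3468, -1.1542)

step 0: x0=(0.6300, -0.2600) x1=(-1.5700, -0.4000)
step 1: x0=(0.6384, -0.2481) x1=(-1.5482, -0.4252)
step 2: x0=(0.6465, -0.2361) x1=(-1.5254, -0.4503)
step 3: x0=(0.6542, -0.2242) x1=(-1.5017, -0.4753)
step 4: x0=(0.6616, -0.2124) x1=(-1.4771, -0.5002)
step 5: x0=(0.6686, -0.2006) x1=(-1.4515, -0.5250)
step 6: x0=(0.6754, -0.1888) x1=(-1.4250, -0.5497)
step 7: x0=(0.6818, -0.1771) x1=(-1.3976, -0.5741)
step 8: x0=(0.6879, -0.1655) x1=(-1.3694, -0.5985)
step 9: x0=(0.6936, -0.1539) x1=(-1.3403, -0.6226)
step 10: x0=(0.6991, -0.1424) x1=(-1.3103, -0.6466)
step 11: x0=(0.7043, -0.1310) x1=(-1.2795, -0.6703)
step 12: x0=(0.7092, -0.1196) x1=(-1.2480, -0.6938)
step 13: x0=(0.7138, -0.1084) x1=(-1.2156, -0.7171)
step 14: x0=(0.7182, -0.0972) x1=(-1.1825, -0.7402)
step 15: x0=(0.7222, -0.0861) x1=(-1.1486, -0.7630)
step 16: x0=(0.7260, -0.0751) x1=(-1.1140, -0.7855)
step 17: x0=(0.7296, -0.0642) x1=(-1.0787, -0.8078)
step 18: x0=(0.7329, -0.0534) x1=(-1.0427, -0.8298)
step 19: x0=(0.7360, -0.0427) x1=(-1.0060, -0.8515)
step 20: x0=(0.7388, -0.0321) x1=(-0.9687, -0.8729)
step 21: x0=(0.7415, -0.0216) x1=(-0.9308, -0.8939)
step 22: x0=(0.7439, -0.0113) x1=(-0.8923, -0.9147)
step 23: x0=(0.7461, -0.0010) x1=(-0.8532, -0.9352)
step 24: x0=(0.7481, 0.0091) x1=(-0.8135, -0.9553)
step 25: x0=(0.7499, 0.0191) x1=(-0.7733, -0.9751)
step 26: x0=(0.7515, 0.0290) x1=(-0.7327, -0.9946)
step 27: x0=(0.7530, 0.0388) x1=(-0.6915, -1.0137)
step 28: x0=(0.7543, 0.0485) x1=(-0.6498, -1.0325)
step 29: x0=(0.7554, 0.0580) x1=(-0.6077, -1.0510)
step 30: x0=(0.7563, 0.0674) x1=(-0.5652, -1.0691)
step 31: x0=(0.7572, 0.0767) x1=(-0.5222, -1.0868)
step 32: x0=(0.7579, 0.0858) x1=(-0.4789, -1.1042)
step 33: x0=(0.7584, 0.0948) x1=(-0.4352, -1.1212)
step 34: x0=(0.7588, 0.1037) x1=(-0.3911, -1.1379)
step 35: x0=(0.7591, 0.1125) x1=(-0.3468, -1.1542)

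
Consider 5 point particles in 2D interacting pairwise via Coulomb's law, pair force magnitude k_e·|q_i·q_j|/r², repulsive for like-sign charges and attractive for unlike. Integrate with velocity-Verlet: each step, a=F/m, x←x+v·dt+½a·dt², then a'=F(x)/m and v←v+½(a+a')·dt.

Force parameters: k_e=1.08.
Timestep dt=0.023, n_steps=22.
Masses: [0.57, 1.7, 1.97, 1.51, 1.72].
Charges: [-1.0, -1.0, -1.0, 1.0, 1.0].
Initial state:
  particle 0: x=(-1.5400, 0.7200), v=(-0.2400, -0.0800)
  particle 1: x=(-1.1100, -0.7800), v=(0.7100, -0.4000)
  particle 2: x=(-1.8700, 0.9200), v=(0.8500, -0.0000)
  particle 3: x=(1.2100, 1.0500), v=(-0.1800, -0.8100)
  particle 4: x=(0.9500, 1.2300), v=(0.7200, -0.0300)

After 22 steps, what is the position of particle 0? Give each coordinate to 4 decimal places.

step 0: x0=(-1.5400, 0.7200) x1=(-1.1100, -0.7800) x2=(-1.8700, 0.9200) x3=(1.2100, 1.0500) x4=(0.9500, 1.2300)
step 1: x0=(-1.5426, 0.7166) x1=(-1.0936, -0.7893) x2=(-1.8513, 0.9205) x3=(1.2074, 1.0303) x4=(0.9651, 1.2302)
step 2: x0=(-1.5388, 0.7097) x1=(-1.0771, -0.7987) x2=(-1.8343, 0.9223) x3=(1.2075, 1.0081) x4=(0.9776, 1.2326)
step 3: x0=(-1.5288, 0.6987) x1=(-1.0604, -0.8083) x2=(-1.8190, 0.9255) x3=(1.2102, 0.9833) x4=(0.9876, 1.2371)
step 4: x0=(-1.5128, 0.6836) x1=(-1.0436, -0.8181) x2=(-1.8054, 0.9300) x3=(1.2150, 0.9560) x4=(0.9955, 1.2438)
step 5: x0=(-1.4914, 0.6646) x1=(-1.0266, -0.8281) x2=(-1.7933, 0.9359) x3=(1.2213, 0.9263) x4=(1.0018, 1.2524)
step 6: x0=(-1.4653, 0.6419) x1=(-1.0095, -0.8382) x2=(-1.7824, 0.9431) x3=(1.2289, 0.8946) x4=(1.0068, 1.2628)
step 7: x0=(-1.4353, 0.6161) x1=(-0.9923, -0.8484) x2=(-1.7726, 0.9514) x3=(1.2375, 0.8611) x4=(1.0107, 1.2747)
step 8: x0=(-1.4019, 0.5876) x1=(-0.9750, -0.8588) x2=(-1.7637, 0.9606) x3=(1.2467, 0.8261) x4=(1.0138, 1.2879)
step 9: x0=(-1.3658, 0.5569) x1=(-0.9575, -0.8694) x2=(-1.7555, 0.9707) x3=(1.2564, 0.7898) x4=(1.0163, 1.3021)
step 10: x0=(-1.3274, 0.5244) x1=(-0.9398, -0.8802) x2=(-1.7479, 0.9815) x3=(1.2665, 0.7523) x4=(1.0181, 1.3172)
step 11: x0=(-1.2871, 0.4906) x1=(-0.9221, -0.8911) x2=(-1.7407, 0.9930) x3=(1.2769, 0.7140) x4=(1.0195, 1.3330)
step 12: x0=(-1.2451, 0.4557) x1=(-0.9042, -0.9022) x2=(-1.7339, 1.0049) x3=(1.2874, 0.6748) x4=(1.0205, 1.3495)
step 13: x0=(-1.2017, 0.4199) x1=(-0.8861, -0.9135) x2=(-1.7274, 1.0174) x3=(1.2981, 0.6349) x4=(1.0212, 1.3665)
step 14: x0=(-1.1570, 0.3836) x1=(-0.8679, -0.9250) x2=(-1.7212, 1.0302) x3=(1.3088, 0.5944) x4=(1.0215, 1.3840)
step 15: x0=(-1.1113, 0.3469) x1=(-0.8496, -0.9366) x2=(-1.7152, 1.0434) x3=(1.3196, 0.5534) x4=(1.0215, 1.4018)
step 16: x0=(-1.0646, 0.3100) x1=(-0.8312, -0.9485) x2=(-1.7094, 1.0569) x3=(1.3303, 0.5119) x4=(1.0213, 1.4200)
step 17: x0=(-1.0169, 0.2729) x1=(-0.8126, -0.9606) x2=(-1.7037, 1.0707) x3=(1.3411, 0.4700) x4=(1.0209, 1.4385)
step 18: x0=(-0.9685, 0.2360) x1=(-0.7939, -0.9729) x2=(-1.6982, 1.0847) x3=(1.3518, 0.4278) x4=(1.0202, 1.4572)
step 19: x0=(-0.9193, 0.1992) x1=(-0.7751, -0.9854) x2=(-1.6928, 1.0990) x3=(1.3625, 0.3852) x4=(1.0194, 1.4760)
step 20: x0=(-0.8694, 0.1627) x1=(-0.7562, -0.9981) x2=(-1.6874, 1.1135) x3=(1.3731, 0.3422) x4=(1.0183, 1.4951)
step 21: x0=(-0.8187, 0.1265) x1=(-0.7371, -1.0111) x2=(-1.6821, 1.1281) x3=(1.3836, 0.2990) x4=(1.0171, 1.5143)
step 22: x0=(-0.7674, 0.0908) x1=(-0.7180, -1.0244) x2=(-1.6769, 1.1430) x3=(1.3940, 0.2556) x4=(1.0156, 1.5337)

(-0.7674, 0.0908)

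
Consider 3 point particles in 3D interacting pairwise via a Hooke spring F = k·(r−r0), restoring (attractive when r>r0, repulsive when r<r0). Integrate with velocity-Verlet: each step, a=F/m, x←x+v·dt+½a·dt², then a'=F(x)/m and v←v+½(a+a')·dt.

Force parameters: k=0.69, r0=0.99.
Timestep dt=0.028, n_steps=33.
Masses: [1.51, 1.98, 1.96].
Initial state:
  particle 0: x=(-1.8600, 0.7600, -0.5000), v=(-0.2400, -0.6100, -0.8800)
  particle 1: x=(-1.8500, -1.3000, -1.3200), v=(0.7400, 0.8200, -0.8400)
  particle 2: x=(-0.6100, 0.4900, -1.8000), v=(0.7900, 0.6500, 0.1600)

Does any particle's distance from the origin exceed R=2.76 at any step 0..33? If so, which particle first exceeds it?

step 0: x0=(-1.8600, 0.7600, -0.5000) x1=(-1.8500, -1.3000, -1.3200) x2=(-0.6100, 0.4900, -1.8000)
step 1: x0=(-1.8666, 0.7427, -0.5248) x1=(-1.8292, -1.2767, -1.3435) x2=(-0.5881, 0.5081, -1.7954)
step 2: x0=(-1.8730, 0.7250, -0.5500) x1=(-1.8082, -1.2529, -1.3669) x2=(-0.5665, 0.5259, -1.7906)
step 3: x0=(-1.8792, 0.7068, -0.5756) x1=(-1.7870, -1.2285, -1.3903) x2=(-0.5452, 0.5435, -1.7855)
step 4: x0=(-1.8851, 0.6883, -0.6015) x1=(-1.7657, -1.2036, -1.4136) x2=(-0.5243, 0.5608, -1.7803)
step 5: x0=(-1.8908, 0.6693, -0.6277) x1=(-1.7442, -1.1782, -1.4369) x2=(-0.5038, 0.5779, -1.7748)
step 6: x0=(-1.8963, 0.6501, -0.6543) x1=(-1.7225, -1.1522, -1.4601) x2=(-0.4836, 0.5948, -1.7692)
step 7: x0=(-1.9015, 0.6305, -0.6812) x1=(-1.7006, -1.1257, -1.4833) x2=(-0.4638, 0.6114, -1.7633)
step 8: x0=(-1.9064, 0.6105, -0.7084) x1=(-1.6786, -1.0987, -1.5063) x2=(-0.4444, 0.6277, -1.7573)
step 9: x0=(-1.9110, 0.5903, -0.7360) x1=(-1.6565, -1.0713, -1.5293) x2=(-0.4253, 0.6438, -1.7511)
step 10: x0=(-1.9154, 0.5699, -0.7638) x1=(-1.6342, -1.0433, -1.5523) x2=(-0.4066, 0.6596, -1.7448)
step 11: x0=(-1.9195, 0.5491, -0.7919) x1=(-1.6118, -1.0150, -1.5751) x2=(-0.3882, 0.6751, -1.7383)
step 12: x0=(-1.9233, 0.5282, -0.8203) x1=(-1.5892, -0.9862, -1.5979) x2=(-0.3702, 0.6904, -1.7316)
step 13: x0=(-1.9267, 0.5070, -0.8489) x1=(-1.5665, -0.9570, -1.6207) x2=(-0.3526, 0.7054, -1.7249)
step 14: x0=(-1.9299, 0.4857, -0.8778) x1=(-1.5436, -0.9274, -1.6433) x2=(-0.3354, 0.7202, -1.7180)
step 15: x0=(-1.9328, 0.4642, -0.9070) x1=(-1.5207, -0.8974, -1.6659) x2=(-0.3185, 0.7347, -1.7110)
step 16: x0=(-1.9353, 0.4425, -0.9364) x1=(-1.4976, -0.8670, -1.6884) x2=(-0.3020, 0.7489, -1.7039)
step 17: x0=(-1.9375, 0.4208, -0.9660) x1=(-1.4744, -0.8363, -1.7108) x2=(-0.2859, 0.7629, -1.6967)
step 18: x0=(-1.9394, 0.3989, -0.9958) x1=(-1.4510, -0.8052, -1.7332) x2=(-0.2702, 0.7766, -1.6893)
step 19: x0=(-1.9409, 0.3769, -1.0259) x1=(-1.4276, -0.7738, -1.7554) x2=(-0.2548, 0.7900, -1.6820)
step 20: x0=(-1.9421, 0.3549, -1.0561) x1=(-1.4040, -0.7421, -1.7777) x2=(-0.2398, 0.8032, -1.6745)
step 21: x0=(-1.9430, 0.3328, -1.0865) x1=(-1.3803, -0.7101, -1.7998) x2=(-0.2252, 0.8161, -1.6670)
step 22: x0=(-1.9435, 0.3107, -1.1171) x1=(-1.3566, -0.6778, -1.8218) x2=(-0.2110, 0.8287, -1.6594)
step 23: x0=(-1.9436, 0.2886, -1.1479) x1=(-1.3327, -0.6452, -1.8438) x2=(-0.1971, 0.8411, -1.6517)
step 24: x0=(-1.9434, 0.2665, -1.1788) x1=(-1.3087, -0.6124, -1.8658) x2=(-0.1836, 0.8532, -1.6441)
step 25: x0=(-1.9428, 0.2445, -1.2098) x1=(-1.2846, -0.5794, -1.8876) x2=(-0.1705, 0.8650, -1.6364)
step 26: x0=(-1.9419, 0.2225, -1.2409) x1=(-1.2604, -0.5461, -1.9094) x2=(-0.1578, 0.8766, -1.6286)
step 27: x0=(-1.9407, 0.2005, -1.2722) x1=(-1.2361, -0.5126, -1.9311) x2=(-0.1455, 0.8879, -1.6209)
step 28: x0=(-1.9390, 0.1787, -1.3036) x1=(-1.2116, -0.4789, -1.9527) x2=(-0.1335, 0.8989, -1.6131)
step 29: x0=(-1.9370, 0.1569, -1.3350) x1=(-1.1871, -0.4449, -1.9743) x2=(-0.1219, 0.9097, -1.6053)
step 30: x0=(-1.9347, 0.1352, -1.3666) x1=(-1.1625, -0.4109, -1.9958) x2=(-0.1107, 0.9202, -1.5976)
step 31: x0=(-1.9319, 0.1136, -1.3982) x1=(-1.1378, -0.3766, -2.0172) x2=(-0.0999, 0.9304, -1.5898)
step 32: x0=(-1.9288, 0.0922, -1.4299) x1=(-1.1130, -0.3422, -2.0386) x2=(-0.0895, 0.9404, -1.5821)
step 33: x0=(-1.9254, 0.0709, -1.4616) x1=(-1.0882, -0.3076, -2.0599) x2=(-0.0794, 0.9501, -1.5744)

no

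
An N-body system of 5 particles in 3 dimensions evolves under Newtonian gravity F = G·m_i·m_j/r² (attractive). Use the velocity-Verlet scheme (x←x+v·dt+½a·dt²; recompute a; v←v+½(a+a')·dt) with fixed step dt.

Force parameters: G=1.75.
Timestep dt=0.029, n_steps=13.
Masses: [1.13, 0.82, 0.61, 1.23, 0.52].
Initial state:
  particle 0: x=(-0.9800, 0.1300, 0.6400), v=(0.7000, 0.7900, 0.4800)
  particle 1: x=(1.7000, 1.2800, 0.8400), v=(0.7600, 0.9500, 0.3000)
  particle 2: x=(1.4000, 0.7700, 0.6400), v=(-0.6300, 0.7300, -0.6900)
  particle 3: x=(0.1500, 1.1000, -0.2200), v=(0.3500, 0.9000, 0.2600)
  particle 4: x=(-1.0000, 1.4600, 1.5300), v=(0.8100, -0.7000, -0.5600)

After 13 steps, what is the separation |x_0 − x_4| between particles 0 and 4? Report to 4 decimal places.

0.7504

step 0: x0=(-0.9800, 0.1300, 0.6400) x1=(1.7000, 1.2800, 0.8400) x2=(1.4000, 0.7700, 0.6400) x3=(0.1500, 1.1000, -0.2200) x4=(-1.0000, 1.4600, 1.5300)
step 1: x0=(-0.9594, 0.1533, 0.6539) x1=(1.7211, 1.3066, 0.8482) x2=(1.3820, 0.7925, 0.6203) x3=(0.1602, 1.1259, -0.2121) x4=(-0.9763, 1.4394, 1.5134)
step 2: x0=(-0.9381, 0.1772, 0.6676) x1=(1.7405, 1.3314, 0.8554) x2=(1.3644, 0.8173, 0.6012) x3=(0.1705, 1.1515, -0.2033) x4=(-0.9520, 1.4181, 1.4959)
step 3: x0=(-0.9161, 0.2019, 0.6812) x1=(1.7582, 1.3546, 0.8616) x2=(1.3472, 0.8442, 0.5826) x3=(0.1810, 1.1767, -0.1936) x4=(-0.9273, 1.3960, 1.4776)
step 4: x0=(-0.8934, 0.2274, 0.6947) x1=(1.7741, 1.3765, 0.8669) x2=(1.3302, 0.8729, 0.5645) x3=(0.1917, 1.2016, -0.1832) x4=(-0.9020, 1.3733, 1.4584)
step 5: x0=(-0.8701, 0.2536, 0.7081) x1=(1.7883, 1.3971, 0.8712) x2=(1.3135, 0.9033, 0.5470) x3=(0.2025, 1.2261, -0.1718) x4=(-0.8761, 1.3497, 1.4383)
step 6: x0=(-0.8460, 0.2807, 0.7214) x1=(1.8009, 1.4165, 0.8746) x2=(1.2968, 0.9352, 0.5299) x3=(0.2135, 1.2501, -0.1595) x4=(-0.8497, 1.3253, 1.4171)
step 7: x0=(-0.8213, 0.3087, 0.7347) x1=(1.8118, 1.4349, 0.8771) x2=(1.2801, 0.9686, 0.5132) x3=(0.2247, 1.2738, -0.1463) x4=(-0.8227, 1.2999, 1.3949)
step 8: x0=(-0.7958, 0.3376, 0.7479) x1=(1.8210, 1.4524, 0.8786) x2=(1.2633, 1.0032, 0.4969) x3=(0.2361, 1.2969, -0.1321) x4=(-0.7951, 1.2736, 1.3714)
step 9: x0=(-0.7696, 0.3675, 0.7610) x1=(1.8286, 1.4690, 0.8793) x2=(1.2464, 1.0391, 0.4809) x3=(0.2478, 1.3197, -0.1169) x4=(-0.7668, 1.2461, 1.3467)
step 10: x0=(-0.7427, 0.3985, 0.7742) x1=(1.8345, 1.4847, 0.8790) x2=(1.2292, 1.0760, 0.4653) x3=(0.2599, 1.3419, -0.1008) x4=(-0.7379, 1.2175, 1.3206)
step 11: x0=(-0.7150, 0.4306, 0.7874) x1=(1.8388, 1.4997, 0.8779) x2=(1.2115, 1.1140, 0.4500) x3=(0.2722, 1.3637, -0.0835) x4=(-0.7083, 1.1874, 1.2929)
step 12: x0=(-0.6866, 0.4641, 0.8007) x1=(1.8414, 1.5140, 0.8759) x2=(1.1933, 1.1530, 0.4350) x3=(0.2849, 1.3849, -0.0652) x4=(-0.6780, 1.1558, 1.2635)
step 13: x0=(-0.6573, 0.4990, 0.8143) x1=(1.8422, 1.5277, 0.8730) x2=(1.1744, 1.1929, 0.4202) x3=(0.2981, 1.4055, -0.0457) x4=(-0.6470, 1.1223, 1.2321)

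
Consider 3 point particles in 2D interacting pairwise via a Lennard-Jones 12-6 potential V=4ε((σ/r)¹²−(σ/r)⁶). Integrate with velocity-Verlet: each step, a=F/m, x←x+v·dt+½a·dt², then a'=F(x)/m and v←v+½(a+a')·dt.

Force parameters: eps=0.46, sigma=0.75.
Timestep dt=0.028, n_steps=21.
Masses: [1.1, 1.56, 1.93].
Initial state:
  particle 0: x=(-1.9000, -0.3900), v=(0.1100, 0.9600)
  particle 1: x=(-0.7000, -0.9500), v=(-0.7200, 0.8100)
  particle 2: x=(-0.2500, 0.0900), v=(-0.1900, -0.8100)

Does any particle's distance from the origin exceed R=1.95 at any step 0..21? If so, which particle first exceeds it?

no

step 0: x0=(-1.9000, -0.3900) x1=(-0.7000, -0.9500) x2=(-0.2500, 0.0900)
step 1: x0=(-1.8968, -0.3632) x1=(-0.7202, -0.9271) x2=(-0.2554, 0.0672)
step 2: x0=(-1.8934, -0.3364) x1=(-0.7403, -0.9038) x2=(-0.2609, 0.0441)
step 3: x0=(-1.8898, -0.3097) x1=(-0.7603, -0.8800) x2=(-0.2667, 0.0206)
step 4: x0=(-1.8859, -0.2831) x1=(-0.7802, -0.8557) x2=(-0.2727, -0.0033)
step 5: x0=(-1.8817, -0.2567) x1=(-0.7999, -0.8306) x2=(-0.2789, -0.0276)
step 6: x0=(-1.8773, -0.2304) x1=(-0.8195, -0.8049) x2=(-0.2856, -0.0524)
step 7: x0=(-1.8724, -0.2042) x1=(-0.8388, -0.7784) x2=(-0.2926, -0.0778)
step 8: x0=(-1.8672, -0.1782) x1=(-0.8580, -0.7514) x2=(-0.2999, -0.1035)
step 9: x0=(-1.8616, -0.1524) x1=(-0.8772, -0.7240) x2=(-0.3074, -0.1294)
step 10: x0=(-1.8554, -0.1269) x1=(-0.8972, -0.6968) x2=(-0.3146, -0.1549)
step 11: x0=(-1.8488, -0.1016) x1=(-0.9188, -0.6707) x2=(-0.3207, -0.1794)
step 12: x0=(-1.8416, -0.0767) x1=(-0.9439, -0.6469) x2=(-0.3245, -0.2019)
step 13: x0=(-1.8337, -0.0521) x1=(-0.9737, -0.6260) x2=(-0.3247, -0.2219)
step 14: x0=(-1.8251, -0.0279) x1=(-1.0082, -0.6074) x2=(-0.3216, -0.2397)
step 15: x0=(-1.8157, -0.0043) x1=(-1.0463, -0.5900) x2=(-0.3161, -0.2562)
step 16: x0=(-1.8054, 0.0186) x1=(-1.0862, -0.5729) x2=(-0.3095, -0.2722)
step 17: x0=(-1.7943, 0.0410) x1=(-1.1270, -0.5554) x2=(-0.3028, -0.2881)
step 18: x0=(-1.7824, 0.0626) x1=(-1.1678, -0.5372) x2=(-0.2964, -0.3041)
step 19: x0=(-1.7701, 0.0840) x1=(-1.2082, -0.5187) x2=(-0.2906, -0.3203)
step 20: x0=(-1.7582, 0.1058) x1=(-1.2475, -0.5004) x2=(-0.2855, -0.3365)
step 21: x0=(-1.7483, 0.1300) x1=(-1.2848, -0.4837) x2=(-0.2809, -0.3529)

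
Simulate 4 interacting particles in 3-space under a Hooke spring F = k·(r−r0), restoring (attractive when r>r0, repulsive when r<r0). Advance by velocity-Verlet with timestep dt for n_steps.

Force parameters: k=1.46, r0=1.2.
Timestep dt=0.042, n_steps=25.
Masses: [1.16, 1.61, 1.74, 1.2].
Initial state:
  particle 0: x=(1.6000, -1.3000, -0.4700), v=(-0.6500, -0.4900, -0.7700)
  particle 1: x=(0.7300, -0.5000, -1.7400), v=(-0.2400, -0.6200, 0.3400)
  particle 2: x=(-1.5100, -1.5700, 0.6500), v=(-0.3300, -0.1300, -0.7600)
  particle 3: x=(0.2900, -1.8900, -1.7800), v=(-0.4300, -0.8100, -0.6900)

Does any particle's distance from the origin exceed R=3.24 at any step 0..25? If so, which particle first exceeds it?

step 0: x0=(1.6000, -1.3000, -0.4700) x1=(0.7300, -0.5000, -1.7400) x2=(-1.5100, -1.5700, 0.6500) x3=(0.2900, -1.8900, -1.7800)
step 1: x0=(1.5696, -1.3207, -0.5025) x1=(0.7189, -0.5270, -1.7242) x2=(-1.5205, -1.5750, 0.6153) x3=(0.2714, -1.9233, -1.8069)
step 2: x0=(1.5333, -1.3419, -0.5354) x1=(0.7058, -0.5558, -1.7054) x2=(-1.5244, -1.5790, 0.5752) x3=(0.2517, -1.9551, -1.8295)
step 3: x0=(1.4911, -1.3633, -0.5684) x1=(0.6905, -0.5865, -1.6838) x2=(-1.5216, -1.5822, 0.5297) x3=(0.2309, -1.9854, -1.8479)
step 4: x0=(1.4432, -1.3852, -0.6016) x1=(0.6732, -0.6189, -1.6596) x2=(-1.5125, -1.5845, 0.4790) x3=(0.2091, -2.0141, -1.8622)
step 5: x0=(1.3899, -1.4075, -0.6348) x1=(0.6538, -0.6529, -1.6329) x2=(-1.4971, -1.5862, 0.4232) x3=(0.1862, -2.0412, -1.8724)
step 6: x0=(1.3316, -1.4303, -0.6679) x1=(0.6324, -0.6885, -1.6040) x2=(-1.4757, -1.5873, 0.3627) x3=(0.1623, -2.0666, -1.8788)
step 7: x0=(1.2684, -1.4535, -0.7007) x1=(0.6089, -0.7256, -1.5731) x2=(-1.4486, -1.5878, 0.2976) x3=(0.1374, -2.0905, -1.8814)
step 8: x0=(1.2007, -1.4772, -0.7333) x1=(0.5835, -0.7639, -1.5404) x2=(-1.4159, -1.5879, 0.2282) x3=(0.1116, -2.1128, -1.8805)
step 9: x0=(1.1290, -1.5014, -0.7655) x1=(0.5561, -0.8035, -1.5062) x2=(-1.3782, -1.5876, 0.1548) x3=(0.0848, -2.1335, -1.8762)
step 10: x0=(1.0536, -1.5261, -0.7972) x1=(0.5269, -0.8440, -1.4706) x2=(-1.3356, -1.5871, 0.0776) x3=(0.0572, -2.1527, -1.8689)
step 11: x0=(0.9750, -1.5514, -0.8283) x1=(0.4959, -0.8855, -1.4340) x2=(-1.2887, -1.5863, -0.0029) x3=(0.0287, -2.1705, -1.8586)
step 12: x0=(0.8936, -1.5773, -0.8587) x1=(0.4632, -0.9276, -1.3965) x2=(-1.2379, -1.5855, -0.0864) x3=(-0.0006, -2.1870, -1.8458)
step 13: x0=(0.8098, -1.6038, -0.8884) x1=(0.4289, -0.9703, -1.3583) x2=(-1.1835, -1.5845, -0.1725) x3=(-0.0306, -2.2022, -1.8307)
step 14: x0=(0.7242, -1.6310, -0.9173) x1=(0.3932, -1.0133, -1.3198) x2=(-1.1261, -1.5836, -0.2609) x3=(-0.0612, -2.2163, -1.8137)
step 15: x0=(0.6372, -1.6590, -0.9454) x1=(0.3563, -1.0564, -1.2810) x2=(-1.0662, -1.5828, -0.3512) x3=(-0.0925, -2.2294, -1.7950)
step 16: x0=(0.5492, -1.6878, -0.9727) x1=(0.3182, -1.0995, -1.2421) x2=(-1.0042, -1.5821, -0.4430) x3=(-0.1244, -2.2416, -1.7750)
step 17: x0=(0.4607, -1.7175, -0.9992) x1=(0.2792, -1.1422, -1.2033) x2=(-0.9407, -1.5816, -0.5360) x3=(-0.1567, -2.2532, -1.7540)
step 18: x0=(0.3721, -1.7481, -1.0250) x1=(0.2396, -1.1843, -1.1647) x2=(-0.8761, -1.5812, -0.6296) x3=(-0.1895, -2.2643, -1.7325)
step 19: x0=(0.2837, -1.7798, -1.0502) x1=(0.1996, -1.2257, -1.1263) x2=(-0.8111, -1.5810, -0.7237) x3=(-0.2226, -2.2752, -1.7106)
step 20: x0=(0.1958, -1.8127, -1.0748) x1=(0.1595, -1.2662, -1.0882) x2=(-0.7462, -1.5809, -0.8179) x3=(-0.2561, -2.2860, -1.6888)
step 21: x0=(0.1089, -1.8467, -1.0991) x1=(0.1195, -1.3057, -1.0501) x2=(-0.6818, -1.5808, -0.9120) x3=(-0.2900, -2.2970, -1.6673)
step 22: x0=(0.0229, -1.8820, -1.1230) x1=(0.0801, -1.3439, -1.0122) x2=(-0.6183, -1.5807, -1.0058) x3=(-0.3241, -2.3085, -1.6464)
step 23: x0=(-0.0617, -1.9186, -1.1468) x1=(0.0415, -1.3810, -0.9740) x2=(-0.5563, -1.5803, -1.0993) x3=(-0.3585, -2.3208, -1.6265)
step 24: x0=(-0.1451, -1.9566, -1.1703) x1=(0.0039, -1.4168, -0.9354) x2=(-0.4958, -1.5793, -1.1926) x3=(-0.3932, -2.3342, -1.6076)
step 25: x0=(-0.2272, -1.9960, -1.1934) x1=(-0.0327, -1.4515, -0.8959) x2=(-0.4368, -1.5775, -1.2862) x3=(-0.4284, -2.3489, -1.5899)

no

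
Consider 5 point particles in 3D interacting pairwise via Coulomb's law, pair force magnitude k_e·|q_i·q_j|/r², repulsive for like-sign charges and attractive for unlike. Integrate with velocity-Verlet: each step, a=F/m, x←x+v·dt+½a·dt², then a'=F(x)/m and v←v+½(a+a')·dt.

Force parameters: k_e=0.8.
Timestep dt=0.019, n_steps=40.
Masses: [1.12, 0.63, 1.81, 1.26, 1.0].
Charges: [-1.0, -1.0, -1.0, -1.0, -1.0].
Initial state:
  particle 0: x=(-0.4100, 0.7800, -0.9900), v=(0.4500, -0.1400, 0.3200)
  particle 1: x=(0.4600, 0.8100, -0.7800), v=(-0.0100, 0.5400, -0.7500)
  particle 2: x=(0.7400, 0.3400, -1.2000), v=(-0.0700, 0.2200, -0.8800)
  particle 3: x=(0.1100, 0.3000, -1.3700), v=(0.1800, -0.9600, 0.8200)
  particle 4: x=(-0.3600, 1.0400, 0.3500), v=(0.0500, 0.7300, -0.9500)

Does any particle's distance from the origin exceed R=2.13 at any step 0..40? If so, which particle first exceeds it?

yes, particle 2

step 0: x0=(-0.4100, 0.7800, -0.9900) x1=(0.4600, 0.8100, -0.7800) x2=(0.7400, 0.3400, -1.2000) x3=(0.1100, 0.3000, -1.3700) x4=(-0.3600, 1.0400, 0.3500)
step 1: x0=(-0.4018, 0.7775, -0.9839) x1=(0.4601, 0.8208, -0.7938) x2=(0.7390, 0.3441, -1.2168) x3=(0.1132, 0.2815, -1.3547) x4=(-0.3591, 1.0539, 0.3321)
step 2: x0=(-0.3944, 0.7752, -0.9778) x1=(0.4608, 0.8326, -0.8066) x2=(0.7386, 0.3479, -1.2338) x3=(0.1160, 0.2626, -1.3400) x4=(-0.3584, 1.0680, 0.3147)
step 3: x0=(-0.3876, 0.7732, -0.9717) x1=(0.4620, 0.8454, -0.8185) x2=(0.7388, 0.3515, -1.2509) x3=(0.1184, 0.2431, -1.3257) x4=(-0.3578, 1.0821, 0.2976)
step 4: x0=(-0.3817, 0.7714, -0.9657) x1=(0.4639, 0.8594, -0.8296) x2=(0.7397, 0.3549, -1.2682) x3=(0.1203, 0.2230, -1.3119) x4=(-0.3573, 1.0964, 0.2810)
step 5: x0=(-0.3764, 0.7699, -0.9596) x1=(0.4665, 0.8744, -0.8400) x2=(0.7411, 0.3581, -1.2858) x3=(0.1217, 0.2023, -1.2986) x4=(-0.3570, 1.1108, 0.2647)
step 6: x0=(-0.3719, 0.7686, -0.9535) x1=(0.4697, 0.8905, -0.8496) x2=(0.7432, 0.3611, -1.3036) x3=(0.1227, 0.1810, -1.2855) x4=(-0.3568, 1.1254, 0.2489)
step 7: x0=(-0.3681, 0.7675, -0.9474) x1=(0.4736, 0.9077, -0.8585) x2=(0.7459, 0.3640, -1.3216) x3=(0.1233, 0.1591, -1.2728) x4=(-0.3567, 1.1401, 0.2334)
step 8: x0=(-0.3650, 0.7666, -0.9413) x1=(0.4782, 0.9259, -0.8668) x2=(0.7491, 0.3668, -1.3399) x3=(0.1235, 0.1365, -1.2603) x4=(-0.3568, 1.1549, 0.2184)
step 9: x0=(-0.3626, 0.7659, -0.9353) x1=(0.4835, 0.9451, -0.8747) x2=(0.7528, 0.3695, -1.3584) x3=(0.1233, 0.1133, -1.2481) x4=(-0.3571, 1.1699, 0.2038)
step 10: x0=(-0.3609, 0.7654, -0.9292) x1=(0.4894, 0.9654, -0.8820) x2=(0.7571, 0.3721, -1.3772) x3=(0.1228, 0.0895, -1.2360) x4=(-0.3575, 1.1851, 0.1897)
step 11: x0=(-0.3598, 0.7650, -0.9232) x1=(0.4960, 0.9866, -0.8889) x2=(0.7618, 0.3745, -1.3963) x3=(0.1219, 0.0650, -1.2241) x4=(-0.3580, 1.2004, 0.1759)
step 12: x0=(-0.3593, 0.7648, -0.9172) x1=(0.5032, 1.0088, -0.8955) x2=(0.7670, 0.3769, -1.4157) x3=(0.1208, 0.0398, -1.2122) x4=(-0.3587, 1.2159, 0.1626)
step 13: x0=(-0.3594, 0.7647, -0.9112) x1=(0.5111, 1.0320, -0.9017) x2=(0.7725, 0.3793, -1.4353) x3=(0.1194, 0.0141, -1.2005) x4=(-0.3596, 1.2316, 0.1497)
step 14: x0=(-0.3602, 0.7648, -0.9053) x1=(0.5196, 1.0560, -0.9077) x2=(0.7785, 0.3815, -1.4552) x3=(0.1178, -0.0122, -1.1888) x4=(-0.3606, 1.2475, 0.1372)
step 15: x0=(-0.3614, 0.7649, -0.8993) x1=(0.5287, 1.0808, -0.9134) x2=(0.7848, 0.3837, -1.4753) x3=(0.1160, -0.0391, -1.1772) x4=(-0.3617, 1.2636, 0.1251)
step 16: x0=(-0.3632, 0.7651, -0.8934) x1=(0.5385, 1.1065, -0.9190) x2=(0.7914, 0.3858, -1.4957) x3=(0.1141, -0.0665, -1.1656) x4=(-0.3630, 1.2799, 0.1134)
step 17: x0=(-0.3655, 0.7654, -0.8876) x1=(0.5488, 1.1329, -0.9244) x2=(0.7983, 0.3878, -1.5163) x3=(0.1120, -0.0945, -1.1540) x4=(-0.3645, 1.2963, 0.1022)
step 18: x0=(-0.3683, 0.7657, -0.8818) x1=(0.5597, 1.1601, -0.9296) x2=(0.8055, 0.3898, -1.5372) x3=(0.1097, -0.1229, -1.1424) x4=(-0.3661, 1.3130, 0.0913)
step 19: x0=(-0.3715, 0.7660, -0.8760) x1=(0.5711, 1.1881, -0.9347) x2=(0.8129, 0.3918, -1.5583) x3=(0.1073, -0.1518, -1.1309) x4=(-0.3678, 1.3299, 0.0809)
step 20: x0=(-0.3752, 0.7664, -0.8703) x1=(0.5830, 1.2167, -0.9398) x2=(0.8206, 0.3936, -1.5796) x3=(0.1049, -0.1812, -1.1193) x4=(-0.3697, 1.3470, 0.0708)
step 21: x0=(-0.3793, 0.7668, -0.8646) x1=(0.5955, 1.2459, -0.9447) x2=(0.8285, 0.3954, -1.6012) x3=(0.1023, -0.2110, -1.1077) x4=(-0.3718, 1.3644, 0.0612)
step 22: x0=(-0.3837, 0.7672, -0.8590) x1=(0.6084, 1.2758, -0.9497) x2=(0.8366, 0.3972, -1.6229) x3=(0.0997, -0.2412, -1.0961) x4=(-0.3740, 1.3819, 0.0519)
step 23: x0=(-0.3885, 0.7676, -0.8535) x1=(0.6218, 1.3063, -0.9546) x2=(0.8449, 0.3989, -1.6449) x3=(0.0970, -0.2718, -1.0845) x4=(-0.3763, 1.3997, 0.0431)
step 24: x0=(-0.3937, 0.7680, -0.8480) x1=(0.6357, 1.3373, -0.9594) x2=(0.8533, 0.4006, -1.6670) x3=(0.0943, -0.3028, -1.0729) x4=(-0.3788, 1.4177, 0.0346)
step 25: x0=(-0.3992, 0.7683, -0.8426) x1=(0.6500, 1.3689, -0.9643) x2=(0.8619, 0.4022, -1.6893) x3=(0.0915, -0.3341, -1.0613) x4=(-0.3814, 1.4359, 0.0264)
step 26: x0=(-0.4050, 0.7686, -0.8373) x1=(0.6647, 1.4010, -0.9691) x2=(0.8707, 0.4037, -1.7118) x3=(0.0886, -0.3658, -1.0496) x4=(-0.3842, 1.4543, 0.0186)
step 27: x0=(-0.4111, 0.7689, -0.8320) x1=(0.6798, 1.4336, -0.9740) x2=(0.8796, 0.4052, -1.7344) x3=(0.0858, -0.3978, -1.0379) x4=(-0.3871, 1.4730, 0.0112)
step 28: x0=(-0.4174, 0.7691, -0.8267) x1=(0.6953, 1.4667, -0.9789) x2=(0.8886, 0.4067, -1.7572) x3=(0.0829, -0.4300, -1.0262) x4=(-0.3901, 1.4919, 0.0041)
step 29: x0=(-0.4241, 0.7692, -0.8216) x1=(0.7112, 1.5002, -0.9838) x2=(0.8978, 0.4081, -1.7802) x3=(0.0799, -0.4626, -1.0145) x4=(-0.3933, 1.5111, -0.0026)
step 30: x0=(-0.4309, 0.7693, -0.8165) x1=(0.7274, 1.5342, -0.9887) x2=(0.9071, 0.4095, -1.8033) x3=(0.0770, -0.4955, -1.0028) x4=(-0.3966, 1.5304, -0.0091)
step 31: x0=(-0.4380, 0.7693, -0.8115) x1=(0.7440, 1.5685, -0.9936) x2=(0.9165, 0.4108, -1.8265) x3=(0.0740, -0.5286, -0.9910) x4=(-0.4000, 1.5500, -0.0152)
step 32: x0=(-0.4454, 0.7692, -0.8065) x1=(0.7610, 1.6033, -0.9986) x2=(0.9260, 0.4121, -1.8499) x3=(0.0710, -0.5619, -0.9792) x4=(-0.4035, 1.5699, -0.0210)
step 33: x0=(-0.4529, 0.7691, -0.8016) x1=(0.7782, 1.6385, -1.0036) x2=(0.9355, 0.4133, -1.8734) x3=(0.0679, -0.5955, -0.9674) x4=(-0.4072, 1.5899, -0.0265)
step 34: x0=(-0.4607, 0.7688, -0.7968) x1=(0.7958, 1.6740, -1.0087) x2=(0.9452, 0.4145, -1.8970) x3=(0.0649, -0.6294, -0.9556) x4=(-0.4110, 1.6102, -0.0318)
step 35: x0=(-0.4686, 0.7685, -0.7920) x1=(0.8137, 1.7098, -1.0137) x2=(0.9550, 0.4157, -1.9208) x3=(0.0619, -0.6634, -0.9437) x4=(-0.4149, 1.6307, -0.0367)
step 36: x0=(-0.4767, 0.7681, -0.7873) x1=(0.8319, 1.7460, -1.0189) x2=(0.9648, 0.4168, -1.9446) x3=(0.0588, -0.6977, -0.9319) x4=(-0.4189, 1.6514, -0.0414)
step 37: x0=(-0.4851, 0.7676, -0.7827) x1=(0.8504, 1.7825, -1.0240) x2=(0.9748, 0.4179, -1.9686) x3=(0.0557, -0.7321, -0.9200) x4=(-0.4230, 1.6724, -0.0459)
step 38: x0=(-0.4935, 0.7670, -0.7781) x1=(0.8691, 1.8193, -1.0292) x2=(0.9848, 0.4190, -1.9926) x3=(0.0526, -0.7668, -0.9080) x4=(-0.4272, 1.6935, -0.0501)
step 39: x0=(-0.5022, 0.7663, -0.7735) x1=(0.8881, 1.8564, -1.0344) x2=(0.9948, 0.4200, -2.0168) x3=(0.0496, -0.8016, -0.8961) x4=(-0.4316, 1.7149, -0.0541)
step 40: x0=(-0.5110, 0.7655, -0.7690) x1=(0.9073, 1.8938, -1.0397) x2=(1.0050, 0.4210, -2.0410) x3=(0.0465, -0.8366, -0.8841) x4=(-0.4360, 1.7365, -0.0578)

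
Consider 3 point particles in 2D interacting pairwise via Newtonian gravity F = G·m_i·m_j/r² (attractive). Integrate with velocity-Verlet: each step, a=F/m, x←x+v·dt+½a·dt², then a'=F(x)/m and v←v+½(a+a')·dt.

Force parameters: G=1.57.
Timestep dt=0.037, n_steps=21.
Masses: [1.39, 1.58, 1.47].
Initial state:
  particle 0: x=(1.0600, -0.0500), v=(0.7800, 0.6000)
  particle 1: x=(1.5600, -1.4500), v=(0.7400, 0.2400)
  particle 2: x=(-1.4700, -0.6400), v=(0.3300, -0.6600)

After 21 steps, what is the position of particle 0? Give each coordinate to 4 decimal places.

step 0: x0=(1.0600, -0.0500) x1=(1.5600, -1.4500) x2=(-1.4700, -0.6400)
step 1: x0=(1.0889, -0.0286) x1=(1.5870, -1.4404) x2=(-1.4574, -0.6644)
step 2: x0=(1.1178, -0.0087) x1=(1.6132, -1.4295) x2=(-1.4441, -0.6888)
step 3: x0=(1.1468, 0.0097) x1=(1.6387, -1.4173) x2=(-1.4300, -0.7132)
step 4: x0=(1.1759, 0.0265) x1=(1.6635, -1.4038) x2=(-1.4151, -0.7375)
step 5: x0=(1.2051, 0.0418) x1=(1.6875, -1.3890) x2=(-1.3996, -0.7618)
step 6: x0=(1.2343, 0.0555) x1=(1.7108, -1.3728) x2=(-1.3833, -0.7860)
step 7: x0=(1.2635, 0.0677) x1=(1.7334, -1.3554) x2=(-1.3663, -0.8102)
step 8: x0=(1.2929, 0.0784) x1=(1.7552, -1.3366) x2=(-1.3486, -0.8343)
step 9: x0=(1.3224, 0.0874) x1=(1.7763, -1.3165) x2=(-1.3302, -0.8584)
step 10: x0=(1.3519, 0.0949) x1=(1.7967, -1.2951) x2=(-1.3112, -0.8823)
step 11: x0=(1.3816, 0.1007) x1=(1.8163, -1.2723) x2=(-1.2914, -0.9062)
step 12: x0=(1.4114, 0.1047) x1=(1.8352, -1.2480) x2=(-1.2709, -0.9300)
step 13: x0=(1.4414, 0.1071) x1=(1.8533, -1.2223) x2=(-1.2498, -0.9537)
step 14: x0=(1.4715, 0.1076) x1=(1.8706, -1.1951) x2=(-1.2279, -0.9773)
step 15: x0=(1.5018, 0.1062) x1=(1.8871, -1.1664) x2=(-1.2054, -1.0008)
step 16: x0=(1.5323, 0.1029) x1=(1.9028, -1.1360) x2=(-1.1822, -1.0242)
step 17: x0=(1.5631, 0.0974) x1=(1.9176, -1.1039) x2=(-1.1584, -1.0475)
step 18: x0=(1.5942, 0.0898) x1=(1.9316, -1.0699) x2=(-1.1338, -1.0706)
step 19: x0=(1.6256, 0.0798) x1=(1.9447, -1.0340) x2=(-1.1086, -1.0936)
step 20: x0=(1.6573, 0.0672) x1=(1.9568, -0.9960) x2=(-1.0827, -1.1165)
step 21: x0=(1.6895, 0.0518) x1=(1.9679, -0.9556) x2=(-1.0562, -1.1392)

(1.6895, 0.0518)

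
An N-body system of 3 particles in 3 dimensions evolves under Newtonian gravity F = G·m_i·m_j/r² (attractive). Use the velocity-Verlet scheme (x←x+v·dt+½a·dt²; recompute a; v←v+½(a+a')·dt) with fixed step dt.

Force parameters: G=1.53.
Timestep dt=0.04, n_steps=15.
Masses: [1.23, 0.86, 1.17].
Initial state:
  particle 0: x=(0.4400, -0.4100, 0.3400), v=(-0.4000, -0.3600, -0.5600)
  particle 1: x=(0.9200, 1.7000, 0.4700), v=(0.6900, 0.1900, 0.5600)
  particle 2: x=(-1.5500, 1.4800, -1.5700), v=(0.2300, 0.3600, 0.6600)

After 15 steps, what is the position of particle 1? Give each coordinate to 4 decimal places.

step 0: x0=(0.4400, -0.4100, 0.3400) x1=(0.9200, 1.7000, 0.4700) x2=(-1.5500, 1.4800, -1.5700)
step 1: x0=(0.4240, -0.4241, 0.3175) x1=(0.9474, 1.7073, 0.4923) x2=(-1.5406, 1.4943, -1.5435)
step 2: x0=(0.4079, -0.4376, 0.2950) x1=(0.9745, 1.7139, 0.5144) x2=(-1.5310, 1.5085, -1.5166)
step 3: x0=(0.3918, -0.4506, 0.2723) x1=(1.0012, 1.7200, 0.5362) x2=(-1.5210, 1.5226, -1.4895)
step 4: x0=(0.3756, -0.4630, 0.2495) x1=(1.0275, 1.7255, 0.5578) x2=(-1.5106, 1.5364, -1.4622)
step 5: x0=(0.3594, -0.4749, 0.2267) x1=(1.0535, 1.7304, 0.5792) x2=(-1.5000, 1.5501, -1.4345)
step 6: x0=(0.3431, -0.4863, 0.2037) x1=(1.0790, 1.7348, 0.6003) x2=(-1.4890, 1.5637, -1.4066)
step 7: x0=(0.3268, -0.4971, 0.1807) x1=(1.1042, 1.7387, 0.6211) x2=(-1.4777, 1.5770, -1.3784)
step 8: x0=(0.3104, -0.5074, 0.1576) x1=(1.1291, 1.7421, 0.6417) x2=(-1.4661, 1.5902, -1.3499)
step 9: x0=(0.2940, -0.5171, 0.1344) x1=(1.1535, 1.7450, 0.6620) x2=(-1.4542, 1.6032, -1.3212)
step 10: x0=(0.2776, -0.5264, 0.1112) x1=(1.1776, 1.7474, 0.6821) x2=(-1.4419, 1.6159, -1.2922)
step 11: x0=(0.2611, -0.5351, 0.0879) x1=(1.2012, 1.7495, 0.7019) x2=(-1.4293, 1.6285, -1.2629)
step 12: x0=(0.2445, -0.5433, 0.0645) x1=(1.2245, 1.7510, 0.7214) x2=(-1.4163, 1.6408, -1.2334)
step 13: x0=(0.2279, -0.5511, 0.0411) x1=(1.2474, 1.7522, 0.7407) x2=(-1.4031, 1.6529, -1.2036)
step 14: x0=(0.2113, -0.5583, 0.0176) x1=(1.2700, 1.7530, 0.7596) x2=(-1.3894, 1.6648, -1.1736)
step 15: x0=(0.1946, -0.5650, -0.0059) x1=(1.2921, 1.7534, 0.7783) x2=(-1.3755, 1.6764, -1.1433)

(1.2921, 1.7534, 0.7783)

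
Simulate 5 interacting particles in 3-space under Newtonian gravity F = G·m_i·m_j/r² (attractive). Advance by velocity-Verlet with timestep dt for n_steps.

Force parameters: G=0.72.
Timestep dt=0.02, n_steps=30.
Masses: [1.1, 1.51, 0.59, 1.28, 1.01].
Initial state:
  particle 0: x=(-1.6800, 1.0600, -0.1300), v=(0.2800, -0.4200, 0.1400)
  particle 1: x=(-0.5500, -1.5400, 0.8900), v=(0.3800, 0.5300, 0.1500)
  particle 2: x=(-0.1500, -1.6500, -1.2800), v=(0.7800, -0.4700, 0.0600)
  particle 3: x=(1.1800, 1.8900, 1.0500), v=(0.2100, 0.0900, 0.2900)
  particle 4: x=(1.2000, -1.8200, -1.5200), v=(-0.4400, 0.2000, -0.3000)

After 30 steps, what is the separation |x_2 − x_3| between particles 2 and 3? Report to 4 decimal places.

4.6269

step 0: x0=(-1.6800, 1.0600, -0.1300) x1=(-0.5500, -1.5400, 0.8900) x2=(-0.1500, -1.6500, -1.2800) x3=(1.1800, 1.8900, 1.0500) x4=(1.2000, -1.8200, -1.5200)
step 1: x0=(-1.6744, 1.0516, -0.1272) x1=(-0.5424, -1.5294, 0.8930) x2=(-0.1343, -1.6594, -1.2788) x3=(1.1842, 1.8918, 1.0558) x4=(1.1911, -1.8160, -1.5260)
step 2: x0=(-1.6687, 1.0431, -0.1244) x1=(-0.5348, -1.5187, 0.8959) x2=(-0.1185, -1.6688, -1.2774) x3=(1.1883, 1.8935, 1.0615) x4=(1.1821, -1.8119, -1.5319)
step 3: x0=(-1.6629, 1.0346, -0.1215) x1=(-0.5271, -1.5080, 0.8987) x2=(-0.1026, -1.6781, -1.2760) x3=(1.1924, 1.8952, 1.0673) x4=(1.1730, -1.8078, -1.5377)
step 4: x0=(-1.6571, 1.0260, -0.1186) x1=(-0.5194, -1.4972, 0.9014) x2=(-0.0865, -1.6874, -1.2746) x3=(1.1965, 1.8968, 1.0730) x4=(1.1638, -1.8037, -1.5434)
step 5: x0=(-1.6511, 1.0173, -0.1158) x1=(-0.5117, -1.4864, 0.9041) x2=(-0.0703, -1.6967, -1.2730) x3=(1.2005, 1.8983, 1.0787) x4=(1.1544, -1.7995, -1.5491)
step 6: x0=(-1.6452, 1.0086, -0.1129) x1=(-0.5040, -1.4755, 0.9067) x2=(-0.0540, -1.7059, -1.2715) x3=(1.2044, 1.8998, 1.0843) x4=(1.1448, -1.7953, -1.5547)
step 7: x0=(-1.6391, 0.9998, -0.1099) x1=(-0.4962, -1.4646, 0.9092) x2=(-0.0374, -1.7151, -1.2698) x3=(1.2083, 1.9013, 1.0900) x4=(1.1351, -1.7910, -1.5602)
step 8: x0=(-1.6330, 0.9910, -0.1070) x1=(-0.4885, -1.4537, 0.9117) x2=(-0.0207, -1.7243, -1.2681) x3=(1.2122, 1.9027, 1.0956) x4=(1.1253, -1.7867, -1.5656)
step 9: x0=(-1.6268, 0.9821, -0.1040) x1=(-0.4807, -1.4427, 0.9141) x2=(-0.0039, -1.7335, -1.2663) x3=(1.2160, 1.9040, 1.1012) x4=(1.1153, -1.7823, -1.5709)
step 10: x0=(-1.6206, 0.9732, -0.1010) x1=(-0.4729, -1.4316, 0.9164) x2=(0.0132, -1.7426, -1.2645) x3=(1.2198, 1.9053, 1.1067) x4=(1.1051, -1.7780, -1.5762)
step 11: x0=(-1.6142, 0.9642, -0.0980) x1=(-0.4650, -1.4205, 0.9187) x2=(0.0304, -1.7516, -1.2627) x3=(1.2236, 1.9066, 1.1123) x4=(1.0948, -1.7735, -1.5813)
step 12: x0=(-1.6078, 0.9552, -0.0950) x1=(-0.4572, -1.4094, 0.9208) x2=(0.0478, -1.7606, -1.2608) x3=(1.2273, 1.9078, 1.1178) x4=(1.0843, -1.7691, -1.5863)
step 13: x0=(-1.6014, 0.9460, -0.0919) x1=(-0.4493, -1.3982, 0.9229) x2=(0.0655, -1.7696, -1.2589) x3=(1.2309, 1.9089, 1.1233) x4=(1.0736, -1.7646, -1.5913)
step 14: x0=(-1.5948, 0.9369, -0.0888) x1=(-0.4414, -1.3869, 0.9250) x2=(0.0834, -1.7785, -1.2569) x3=(1.2346, 1.9100, 1.1287) x4=(1.0628, -1.7601, -1.5961)
step 15: x0=(-1.5882, 0.9276, -0.0857) x1=(-0.4335, -1.3756, 0.9269) x2=(0.1014, -1.7874, -1.2550) x3=(1.2381, 1.9110, 1.1341) x4=(1.0518, -1.7555, -1.6009)
step 16: x0=(-1.5815, 0.9183, -0.0826) x1=(-0.4256, -1.3643, 0.9288) x2=(0.1198, -1.7962, -1.2530) x3=(1.2416, 1.9119, 1.1395) x4=(1.0405, -1.7510, -1.6055)
step 17: x0=(-1.5747, 0.9090, -0.0795) x1=(-0.4176, -1.3529, 0.9306) x2=(0.1383, -1.8049, -1.2511) x3=(1.2451, 1.9128, 1.1449) x4=(1.0291, -1.7464, -1.6099)
step 18: x0=(-1.5679, 0.8996, -0.0763) x1=(-0.4096, -1.3415, 0.9323) x2=(0.1572, -1.8136, -1.2492) x3=(1.2486, 1.9137, 1.1503) x4=(1.0175, -1.7417, -1.6143)
step 19: x0=(-1.5610, 0.8901, -0.0731) x1=(-0.4017, -1.3300, 0.9340) x2=(0.1763, -1.8222, -1.2473) x3=(1.2520, 1.9145, 1.1556) x4=(1.0056, -1.7371, -1.6185)
step 20: x0=(-1.5540, 0.8806, -0.0699) x1=(-0.3936, -1.3185, 0.9356) x2=(0.1957, -1.8307, -1.2455) x3=(1.2553, 1.9152, 1.1609) x4=(0.9936, -1.7324, -1.6226)
step 21: x0=(-1.5469, 0.8710, -0.0667) x1=(-0.3856, -1.3069, 0.9371) x2=(0.2154, -1.8391, -1.2437) x3=(1.2586, 1.9159, 1.1662) x4=(0.9813, -1.7278, -1.6265)
step 22: x0=(-1.5398, 0.8613, -0.0634) x1=(-0.3776, -1.2952, 0.9385) x2=(0.2354, -1.8474, -1.2420) x3=(1.2619, 1.9165, 1.1714) x4=(0.9687, -1.7231, -1.6303)
step 23: x0=(-1.5326, 0.8516, -0.0601) x1=(-0.3695, -1.2836, 0.9399) x2=(0.2558, -1.8556, -1.2404) x3=(1.2651, 1.9171, 1.1766) x4=(0.9560, -1.7184, -1.6339)
step 24: x0=(-1.5253, 0.8418, -0.0568) x1=(-0.3615, -1.2718, 0.9412) x2=(0.2765, -1.8637, -1.2390) x3=(1.2683, 1.9176, 1.1818) x4=(0.9429, -1.7138, -1.6372)
step 25: x0=(-1.5179, 0.8320, -0.0535) x1=(-0.3534, -1.2600, 0.9424) x2=(0.2975, -1.8716, -1.2376) x3=(1.2714, 1.9181, 1.1870) x4=(0.9296, -1.7091, -1.6404)
step 26: x0=(-1.5105, 0.8221, -0.0501) x1=(-0.3453, -1.2482, 0.9436) x2=(0.3189, -1.8793, -1.2365) x3=(1.2745, 1.9185, 1.1922) x4=(0.9161, -1.7045, -1.6434)
step 27: x0=(-1.5029, 0.8121, -0.0467) x1=(-0.3371, -1.2363, 0.9446) x2=(0.3408, -1.8869, -1.2355) x3=(1.2776, 1.9188, 1.1973) x4=(0.9022, -1.6999, -1.6462)
step 28: x0=(-1.4953, 0.8021, -0.0433) x1=(-0.3290, -1.2244, 0.9456) x2=(0.3630, -1.8943, -1.2348) x3=(1.2806, 1.9191, 1.2024) x4=(0.8881, -1.6954, -1.6487)
step 29: x0=(-1.4876, 0.7919, -0.0399) x1=(-0.3209, -1.2124, 0.9465) x2=(0.3856, -1.9014, -1.2343) x3=(1.2835, 1.9193, 1.2074) x4=(0.8736, -1.6909, -1.6509)
step 30: x0=(-1.4798, 0.7818, -0.0364) x1=(-0.3127, -1.2004, 0.9474) x2=(0.4087, -1.9083, -1.2341) x3=(1.2864, 1.9195, 1.2125) x4=(0.8589, -1.6865, -1.6528)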